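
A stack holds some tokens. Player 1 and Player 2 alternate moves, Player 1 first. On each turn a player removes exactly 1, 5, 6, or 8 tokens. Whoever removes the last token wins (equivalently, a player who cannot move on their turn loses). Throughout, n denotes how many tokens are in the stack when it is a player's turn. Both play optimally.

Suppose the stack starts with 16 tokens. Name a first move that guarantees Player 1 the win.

Compute win/loss labels from the base case upward. A position with no move is L. Any other position is W if it can reach an L in one move, else L.
n=0: no move → L
n=1: reaches L-position 0 → W
n=2: only reaches 1(W), which is W → L
n=3: reaches L-position 2 → W
n=4: only reaches 3(W), which is W → L
n=5: reaches L-position 4 → W
n=6: reaches L-position 0 → W
n=7: reaches L-position 2 → W
n=8: reaches L-position 2 → W
n=9: reaches L-position 4 → W
n=10: reaches L-position 4 → W
n=11: only reaches 10(W), 6(W), 5(W), 3(W), all W → L
n=12: reaches L-position 11 → W
n=13: only reaches 12(W), 8(W), 7(W), 5(W), all W → L
n=14: reaches L-position 13 → W
n=15: only reaches 14(W), 10(W), 9(W), 7(W), all W → L
n=16: reaches L-position 15 → W
From 16, the L positions reachable in one move are: 15, 11. Any move reaching one of these is winning.

Remove 1, leaving 15.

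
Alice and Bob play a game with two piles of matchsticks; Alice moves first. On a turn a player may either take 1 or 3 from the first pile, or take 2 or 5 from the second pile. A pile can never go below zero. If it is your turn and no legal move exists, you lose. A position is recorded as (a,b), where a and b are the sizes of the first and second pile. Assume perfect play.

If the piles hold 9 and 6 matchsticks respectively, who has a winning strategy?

Use the standard recursion: the mover loses at a terminal position; elsewhere, the mover wins exactly when some move hands the opponent an L position.
No move ever increases a pile, so every position that can arise here has a ≤ 9 and b ≤ 6; it is enough to label the cells with 0 ≤ a ≤ 9 and 0 ≤ b ≤ 6.
Every move lowers a or b (never raises either), so fill the grid row by row in increasing a, and left to right within a row: each cell's successors are then already labelled.
      b=0  b=1  b=2  b=3  b=4  b=5  b=6
a=0:    L    L    W    W    L    W    W
a=1:    W    W    L    L    W    W    L
a=2:    L    L    W    W    L    W    W
a=3:    W    W    L    L    W    W    L
a=4:    L    L    W    W    L    W    W
a=5:    W    W    L    L    W    W    L
a=6:    L    L    W    W    L    W    W
a=7:    W    W    L    L    W    W    L
a=8:    L    L    W    W    L    W    W
a=9:    W    W    L    L    W    W    L
Cells with no legal move (terminal, hence L): (0,0), (0,1).
The remaining L cells, each justified by listing all of its moves:
(0,4): L (sole option (0,2)(W) is W)
(1,2): L (options (0,2)(W), (1,0)(W) are all W)
(1,3): L (options (0,3)(W), (1,1)(W) are all W)
(1,6): L (options (0,6)(W), (1,4)(W), (1,1)(W) are all W)
(2,0): L (sole option (1,0)(W) is W)
(2,1): L (sole option (1,1)(W) is W)
(2,4): L (options (1,4)(W), (2,2)(W) are all W)
(3,2): L (options (2,2)(W), (0,2)(W), (3,0)(W) are all W)
(3,3): L (options (2,3)(W), (0,3)(W), (3,1)(W) are all W)
(3,6): L (options (2,6)(W), (0,6)(W), (3,4)(W), (3,1)(W) are all W)
(4,0): L (options (3,0)(W), (1,0)(W) are all W)
(4,1): L (options (3,1)(W), (1,1)(W) are all W)
(4,4): L (options (3,4)(W), (1,4)(W), (4,2)(W) are all W)
(5,2): L (options (4,2)(W), (2,2)(W), (5,0)(W) are all W)
(5,3): L (options (4,3)(W), (2,3)(W), (5,1)(W) are all W)
(5,6): L (options (4,6)(W), (2,6)(W), (5,4)(W), (5,1)(W) are all W)
(6,0): L (options (5,0)(W), (3,0)(W) are all W)
(6,1): L (options (5,1)(W), (3,1)(W) are all W)
(6,4): L (options (5,4)(W), (3,4)(W), (6,2)(W) are all W)
(7,2): L (options (6,2)(W), (4,2)(W), (7,0)(W) are all W)
(7,3): L (options (6,3)(W), (4,3)(W), (7,1)(W) are all W)
(7,6): L (options (6,6)(W), (4,6)(W), (7,4)(W), (7,1)(W) are all W)
(8,0): L (options (7,0)(W), (5,0)(W) are all W)
(8,1): L (options (7,1)(W), (5,1)(W) are all W)
(8,4): L (options (7,4)(W), (5,4)(W), (8,2)(W) are all W)
(9,2): L (options (8,2)(W), (6,2)(W), (9,0)(W) are all W)
(9,3): L (options (8,3)(W), (6,3)(W), (9,1)(W) are all W)
(9,6): L (options (8,6)(W), (6,6)(W), (9,4)(W), (9,1)(W) are all W)
Every other cell has at least one move into one of the L cells above, so it is W.
Every move from (9,6) reaches a W position, so the mover loses.

Bob wins.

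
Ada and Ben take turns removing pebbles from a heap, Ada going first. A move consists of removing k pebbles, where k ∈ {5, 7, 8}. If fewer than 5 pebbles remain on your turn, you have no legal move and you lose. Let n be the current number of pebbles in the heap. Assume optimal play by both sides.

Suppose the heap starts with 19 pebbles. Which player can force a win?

Work bottom-up. With no move the player to move loses. Otherwise the position is W if at least one move leads to an L position for the opponent, and L if every move leads to a W.
n=0: no move → L
n=1: no move → L
n=2: no move → L
n=3: no move → L
n=4: no move → L
n=5: →0(L), so W
n=6: →1(L), so W
n=7: →2(L), so W
n=8: →3(L), so W
n=9: →4(L), so W
n=10: →3(L), so W
n=11: →4(L), so W
n=12: →4(L), so W
n=13: →8(W), 6(W), 5(W) — all W, so L
n=14: →9(W), 7(W), 6(W) — all W, so L
n=15: →10(W), 8(W), 7(W) — all W, so L
n=16: →11(W), 9(W), 8(W) — all W, so L
n=17: →12(W), 10(W), 9(W) — all W, so L
n=18: →13(L), so W
n=19: →14(L), so W
The starting position 19 is W: Ada should remove 5, leaving 14, handing over an L position.

Ada wins.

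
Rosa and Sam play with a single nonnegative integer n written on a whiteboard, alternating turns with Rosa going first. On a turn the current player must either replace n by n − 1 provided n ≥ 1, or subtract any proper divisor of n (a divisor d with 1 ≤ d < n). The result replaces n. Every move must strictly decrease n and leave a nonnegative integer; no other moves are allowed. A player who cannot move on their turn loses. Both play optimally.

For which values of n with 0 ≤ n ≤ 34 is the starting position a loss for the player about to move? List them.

0, 2, 5, 7, 9, 11, 13, 15, 17, 19, 21, 23, 25, 27, 29, 31, 33

Positions with no move are L. A position that does have a move is losing for the player to move precisely when every available move leads to a winning position for the opponent. Fill in the labels:
n=0: no move → L
n=1: reaches L-position 0 → W
n=2: only reaches 1(W), which is W → L
n=3: reaches L-position 2 → W
n=4: reaches L-position 2 → W
n=5: only reaches 4(W), which is W → L
n=6: reaches L-position 5 → W
n=7: only reaches 6(W), which is W → L
n=8: reaches L-position 7 → W
n=9: only reaches 6(W), 8(W), all W → L
n=10: reaches L-position 5 → W
n=11: only reaches 10(W), which is W → L
n=12: reaches L-position 9 → W
n=13: only reaches 12(W), which is W → L
n=14: reaches L-position 7 → W
n=15: only reaches 10(W), 12(W), 14(W), all W → L
n=16: reaches L-position 15 → W
n=17: only reaches 16(W), which is W → L
n=18: reaches L-position 9 → W
n=19: only reaches 18(W), which is W → L
n=20: reaches L-position 15 → W
n=21: only reaches 14(W), 18(W), 20(W), all W → L
n=22: reaches L-position 11 → W
n=23: only reaches 22(W), which is W → L
n=24: reaches L-position 21 → W
n=25: only reaches 20(W), 24(W), all W → L
n=26: reaches L-position 13 → W
n=27: only reaches 18(W), 24(W), 26(W), all W → L
n=28: reaches L-position 21 → W
n=29: only reaches 28(W), which is W → L
n=30: reaches L-position 15 → W
n=31: only reaches 30(W), which is W → L
n=32: reaches L-position 31 → W
n=33: only reaches 22(W), 30(W), 32(W), all W → L
n=34: reaches L-position 17 → W
The losing starting values of n are exactly the entries labelled L in this table (17 of them).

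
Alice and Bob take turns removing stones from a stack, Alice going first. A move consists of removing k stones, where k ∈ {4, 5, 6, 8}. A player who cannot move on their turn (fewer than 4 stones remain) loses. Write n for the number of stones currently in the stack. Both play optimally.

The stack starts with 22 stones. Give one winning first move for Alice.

Remove 8, leaving 14.

Compute win/loss labels from the base case upward. A position with no move is L. Any other position is W if it can reach an L in one move, else L.
n=0: no move → L
n=1: no move → L
n=2: no move → L
n=3: no move → L
n=4: reaches L-position 0 → W
n=5: reaches L-position 1 → W
n=6: reaches L-position 2 → W
n=7: reaches L-position 3 → W
n=8: reaches L-position 3 → W
n=9: reaches L-position 3 → W
n=10: reaches L-position 2 → W
n=11: reaches L-position 3 → W
n=12: only reaches 8(W), 7(W), 6(W), 4(W), all W → L
n=13: only reaches 9(W), 8(W), 7(W), 5(W), all W → L
n=14: only reaches 10(W), 9(W), 8(W), 6(W), all W → L
n=15: only reaches 11(W), 10(W), 9(W), 7(W), all W → L
n=16: reaches L-position 12 → W
n=17: reaches L-position 13 → W
n=18: reaches L-position 14 → W
n=19: reaches L-position 15 → W
n=20: reaches L-position 15 → W
n=21: reaches L-position 15 → W
n=22: reaches L-position 14 → W
From 22, the L positions reachable in one move are: 14.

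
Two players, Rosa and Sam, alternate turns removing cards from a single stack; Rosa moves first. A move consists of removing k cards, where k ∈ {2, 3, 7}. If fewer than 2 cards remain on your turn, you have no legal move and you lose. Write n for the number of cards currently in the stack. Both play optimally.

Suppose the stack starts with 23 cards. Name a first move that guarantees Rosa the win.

Remove 2, leaving 21.

Build the W/L table. Terminal = L. A non-terminal position is W if it has a move to some L; otherwise it is L.
n=0: no move → L
n=1: no move → L
n=2: →0(L), so W
n=3: →1(L), so W
n=4: →1(L), so W
n=5: →3(W), 2(W) — all W, so L
n=6: →4(W), 3(W) — all W, so L
n=7: →5(L), so W
n=8: →6(L), so W
n=9: →6(L), so W
n=10: →8(W), 7(W), 3(W) — all W, so L
n=11: →9(W), 8(W), 4(W) — all W, so L
n=12: →10(L), so W
n=13: →11(L), so W
n=14: →11(L), so W
n=15: →13(W), 12(W), 8(W) — all W, so L
n=16: →14(W), 13(W), 9(W) — all W, so L
n=17: →15(L), so W
n=18: →16(L), so W
n=19: →16(L), so W
n=20: →18(W), 17(W), 13(W) — all W, so L
n=21: →19(W), 18(W), 14(W) — all W, so L
n=22: →20(L), so W
n=23: →21(L), so W
From 23, the L positions reachable in one move are: 21, 20, 16. Any move reaching one of these is winning.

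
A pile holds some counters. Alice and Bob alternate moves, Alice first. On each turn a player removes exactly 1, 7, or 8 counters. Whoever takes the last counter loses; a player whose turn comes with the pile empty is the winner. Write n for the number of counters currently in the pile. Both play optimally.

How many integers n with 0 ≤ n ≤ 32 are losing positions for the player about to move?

Label each position W (a win for the player to move) or L (a loss). A position with no legal move is W; any other position is W exactly when some move reaches an L, and L when every move reaches a W.
n=0: no move; the opponent has just taken the last counter and therefore loses → W
n=1: →0(W) only, which is W, so L
n=2: →1(L), so W
n=3: →2(W) only, which is W, so L
n=4: →3(L), so W
n=5: →4(W) only, which is W, so L
n=6: →5(L), so W
n=7: →6(W), 0(W) — all W, so L
n=8: →7(L), so W
n=9: →1(L), so W
n=10: →3(L), so W
n=11: →3(L), so W
n=12: →5(L), so W
n=13: →5(L), so W
n=14: →7(L), so W
n=15: →7(L), so W
n=16: →15(W), 9(W), 8(W) — all W, so L
n=17: →16(L), so W
n=18: →17(W), 11(W), 10(W) — all W, so L
n=19: →18(L), so W
n=20: →19(W), 13(W), 12(W) — all W, so L
n=21: →20(L), so W
n=22: →21(W), 15(W), 14(W) — all W, so L
n=23: →22(L), so W
n=24: →16(L), so W
n=25: →18(L), so W
n=26: →18(L), so W
n=27: →20(L), so W
n=28: →20(L), so W
n=29: →22(L), so W
n=30: →22(L), so W
n=31: →30(W), 24(W), 23(W) — all W, so L
n=32: →31(L), so W
L entries with 0 ≤ n ≤ 32: n = 1, 3, 5, 7, 16, 18, 20, 22, 31; that makes 9.

9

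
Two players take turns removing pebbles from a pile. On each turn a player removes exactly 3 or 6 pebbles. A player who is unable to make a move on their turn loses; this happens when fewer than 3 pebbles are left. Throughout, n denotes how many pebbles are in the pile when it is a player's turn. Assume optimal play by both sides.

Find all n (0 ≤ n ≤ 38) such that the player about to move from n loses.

0, 1, 2, 9, 10, 11, 18, 19, 20, 27, 28, 29, 36, 37, 38

Work bottom-up. With no move the player to move loses. Otherwise the position is W if at least one move leads to an L position for the opponent, and L if every move leads to a W.
n=0: no move → L
n=1: no move → L
n=2: no move → L
n=3: W (go to 0, an L position)
n=4: W (go to 1, an L position)
n=5: W (go to 2, an L position)
n=6: W (go to 0, an L position)
n=7: W (go to 1, an L position)
n=8: W (go to 2, an L position)
n=9: L (options 6(W), 3(W) are all W)
n=10: L (options 7(W), 4(W) are all W)
n=11: L (options 8(W), 5(W) are all W)
n=12: W (go to 9, an L position)
n=13: W (go to 10, an L position)
n=14: W (go to 11, an L position)
n=15: W (go to 9, an L position)
n=16: W (go to 10, an L position)
n=17: W (go to 11, an L position)
n=18: L (options 15(W), 12(W) are all W)
n=19: L (options 16(W), 13(W) are all W)
n=20: L (options 17(W), 14(W) are all W)
n=21: W (go to 18, an L position)
n=22: W (go to 19, an L position)
n=23: W (go to 20, an L position)
n=24: W (go to 18, an L position)
n=25: W (go to 19, an L position)
n=26: W (go to 20, an L position)
n=27: L (options 24(W), 21(W) are all W)
n=28: L (options 25(W), 22(W) are all W)
n=29: L (options 26(W), 23(W) are all W)
n=30: W (go to 27, an L position)
n=31: W (go to 28, an L position)
n=32: W (go to 29, an L position)
n=33: W (go to 27, an L position)
n=34: W (go to 28, an L position)
n=35: W (go to 29, an L position)
n=36: L (options 33(W), 30(W) are all W)
n=37: L (options 34(W), 31(W) are all W)
n=38: L (options 35(W), 32(W) are all W)
The losing starting values of n are exactly the entries labelled L in this table (15 of them).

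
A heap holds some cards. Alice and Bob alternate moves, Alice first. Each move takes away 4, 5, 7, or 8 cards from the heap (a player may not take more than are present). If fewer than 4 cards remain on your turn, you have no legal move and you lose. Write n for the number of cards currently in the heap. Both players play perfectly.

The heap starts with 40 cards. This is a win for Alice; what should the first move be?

Label each position W (a win for the player to move) or L (a loss). A position with no legal move is L; any other position is W exactly when some move reaches an L, and L when every move reaches a W.
n=0: no move → L
n=1: no move → L
n=2: no move → L
n=3: no move → L
n=4: can move to 0, which is L ⇒ W
n=5: can move to 1, which is L ⇒ W
n=6: can move to 2, which is L ⇒ W
n=7: can move to 3, which is L ⇒ W
n=8: can move to 3, which is L ⇒ W
n=9: can move to 2, which is L ⇒ W
n=10: can move to 3, which is L ⇒ W
n=11: can move to 3, which is L ⇒ W
n=12: moves to 8(W), 7(W), 5(W), 4(W); every one is W ⇒ L
n=13: moves to 9(W), 8(W), 6(W), 5(W); every one is W ⇒ L
n=14: moves to 10(W), 9(W), 7(W), 6(W); every one is W ⇒ L
n=15: moves to 11(W), 10(W), 8(W), 7(W); every one is W ⇒ L
n=16: can move to 12, which is L ⇒ W
n=17: can move to 13, which is L ⇒ W
n=18: can move to 14, which is L ⇒ W
n=19: can move to 15, which is L ⇒ W
n=20: can move to 15, which is L ⇒ W
n=21: can move to 14, which is L ⇒ W
n=22: can move to 15, which is L ⇒ W
n=23: can move to 15, which is L ⇒ W
n=24: moves to 20(W), 19(W), 17(W), 16(W); every one is W ⇒ L
n=25: moves to 21(W), 20(W), 18(W), 17(W); every one is W ⇒ L
n=26: moves to 22(W), 21(W), 19(W), 18(W); every one is W ⇒ L
n=27: moves to 23(W), 22(W), 20(W), 19(W); every one is W ⇒ L
n=28: can move to 24, which is L ⇒ W
n=29: can move to 25, which is L ⇒ W
n=30: can move to 26, which is L ⇒ W
n=31: can move to 27, which is L ⇒ W
n=32: can move to 27, which is L ⇒ W
n=33: can move to 26, which is L ⇒ W
n=34: can move to 27, which is L ⇒ W
n=35: can move to 27, which is L ⇒ W
n=36: moves to 32(W), 31(W), 29(W), 28(W); every one is W ⇒ L
n=37: moves to 33(W), 32(W), 30(W), 29(W); every one is W ⇒ L
n=38: moves to 34(W), 33(W), 31(W), 30(W); every one is W ⇒ L
n=39: moves to 35(W), 34(W), 32(W), 31(W); every one is W ⇒ L
n=40: can move to 36, which is L ⇒ W
From 40, the L positions reachable in one move are: 36.

Remove 4, leaving 36.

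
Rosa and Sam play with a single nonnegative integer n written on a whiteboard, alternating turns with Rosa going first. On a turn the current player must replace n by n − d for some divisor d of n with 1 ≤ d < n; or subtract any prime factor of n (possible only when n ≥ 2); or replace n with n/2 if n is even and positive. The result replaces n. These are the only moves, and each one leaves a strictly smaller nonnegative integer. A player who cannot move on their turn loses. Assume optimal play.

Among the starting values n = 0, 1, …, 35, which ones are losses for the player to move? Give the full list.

0, 1, 4, 9, 14, 20, 26, 32, 35

Use the standard recursion: the mover loses at a terminal position; elsewhere, the mover wins exactly when some move hands the opponent an L position.
n=0: no move → L
n=1: no move → L
n=2: W (go to 0, an L position)
n=3: W (go to 0, an L position)
n=4: L (options 2(W), 3(W) are all W)
n=5: W (go to 0, an L position)
n=6: W (go to 4, an L position)
n=7: W (go to 0, an L position)
n=8: W (go to 4, an L position)
n=9: L (options 6(W), 8(W) are all W)
n=10: W (go to 9, an L position)
n=11: W (go to 0, an L position)
n=12: W (go to 9, an L position)
n=13: W (go to 0, an L position)
n=14: L (options 7(W), 12(W), 13(W) are all W)
n=15: W (go to 14, an L position)
n=16: W (go to 14, an L position)
n=17: W (go to 0, an L position)
n=18: W (go to 9, an L position)
n=19: W (go to 0, an L position)
n=20: L (options 10(W), 15(W), 16(W), 18(W), 19(W) are all W)
n=21: W (go to 14, an L position)
n=22: W (go to 20, an L position)
n=23: W (go to 0, an L position)
n=24: W (go to 20, an L position)
n=25: W (go to 20, an L position)
n=26: L (options 13(W), 24(W), 25(W) are all W)
n=27: W (go to 26, an L position)
n=28: W (go to 14, an L position)
n=29: W (go to 0, an L position)
n=30: W (go to 20, an L position)
n=31: W (go to 0, an L position)
n=32: L (options 16(W), 24(W), 28(W), 30(W), 31(W) are all W)
n=33: W (go to 32, an L position)
n=34: W (go to 32, an L position)
n=35: L (options 28(W), 30(W), 34(W) are all W)
The losing starting values of n are exactly the entries labelled L in this table (9 of them).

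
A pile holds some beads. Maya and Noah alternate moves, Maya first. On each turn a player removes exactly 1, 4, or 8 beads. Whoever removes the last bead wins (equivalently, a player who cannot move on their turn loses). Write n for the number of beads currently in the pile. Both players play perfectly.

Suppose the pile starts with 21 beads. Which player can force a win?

Maya wins.

Label each position W (a win for the player to move) or L (a loss). A position with no legal move is L; any other position is W exactly when some move reaches an L, and L when every move reaches a W.
n=0: no move → L
n=1: can move to 0, which is L ⇒ W
n=2: the only move is to 1(W), a W ⇒ L
n=3: can move to 2, which is L ⇒ W
n=4: can move to 0, which is L ⇒ W
n=5: moves to 4(W), 1(W); every one is W ⇒ L
n=6: can move to 5, which is L ⇒ W
n=7: moves to 6(W), 3(W); every one is W ⇒ L
n=8: can move to 7, which is L ⇒ W
n=9: can move to 5, which is L ⇒ W
n=10: can move to 2, which is L ⇒ W
n=11: can move to 7, which is L ⇒ W
n=12: moves to 11(W), 8(W), 4(W); every one is W ⇒ L
n=13: can move to 12, which is L ⇒ W
n=14: moves to 13(W), 10(W), 6(W); every one is W ⇒ L
n=15: can move to 14, which is L ⇒ W
n=16: can move to 12, which is L ⇒ W
n=17: moves to 16(W), 13(W), 9(W); every one is W ⇒ L
n=18: can move to 17, which is L ⇒ W
n=19: moves to 18(W), 15(W), 11(W); every one is W ⇒ L
n=20: can move to 19, which is L ⇒ W
n=21: can move to 17, which is L ⇒ W
The starting position 21 is W: Maya should remove 4, leaving 17, handing over an L position.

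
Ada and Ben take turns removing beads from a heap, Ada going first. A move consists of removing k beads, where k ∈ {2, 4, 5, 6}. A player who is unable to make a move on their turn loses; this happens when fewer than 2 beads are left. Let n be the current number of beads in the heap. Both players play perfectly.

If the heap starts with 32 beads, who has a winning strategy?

Ben wins.

Use the standard recursion: the mover loses at a terminal position; elsewhere, the mover wins exactly when some move hands the opponent an L position.
n=0: no move → L
n=1: no move → L
n=2: W (go to 0, an L position)
n=3: W (go to 1, an L position)
n=4: W (go to 0, an L position)
n=5: W (go to 1, an L position)
n=6: W (go to 1, an L position)
n=7: W (go to 1, an L position)
n=8: L (options 6(W), 4(W), 3(W), 2(W) are all W)
n=9: L (options 7(W), 5(W), 4(W), 3(W) are all W)
n=10: W (go to 8, an L position)
n=11: W (go to 9, an L position)
n=12: W (go to 8, an L position)
n=13: W (go to 9, an L position)
n=14: W (go to 9, an L position)
n=15: W (go to 9, an L position)
n=16: L (options 14(W), 12(W), 11(W), 10(W) are all W)
n=17: L (options 15(W), 13(W), 12(W), 11(W) are all W)
n=18: W (go to 16, an L position)
n=19: W (go to 17, an L position)
n=20: W (go to 16, an L position)
n=21: W (go to 17, an L position)
n=22: W (go to 17, an L position)
n=23: W (go to 17, an L position)
n=24: L (options 22(W), 20(W), 19(W), 18(W) are all W)
n=25: L (options 23(W), 21(W), 20(W), 19(W) are all W)
n=26: W (go to 24, an L position)
n=27: W (go to 25, an L position)
n=28: W (go to 24, an L position)
n=29: W (go to 25, an L position)
n=30: W (go to 25, an L position)
n=31: W (go to 25, an L position)
n=32: L (options 30(W), 28(W), 27(W), 26(W) are all W)
The starting position 32 is L: whatever Ada does, the opponent receives a W position.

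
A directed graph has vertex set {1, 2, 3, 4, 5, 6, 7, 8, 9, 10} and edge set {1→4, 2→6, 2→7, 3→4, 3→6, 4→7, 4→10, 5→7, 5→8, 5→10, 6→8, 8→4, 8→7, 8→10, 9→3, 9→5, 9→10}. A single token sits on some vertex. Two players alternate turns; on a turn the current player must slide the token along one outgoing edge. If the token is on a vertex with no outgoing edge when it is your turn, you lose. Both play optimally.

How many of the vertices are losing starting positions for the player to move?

Work bottom-up. With no move the player to move loses. Otherwise the position is W if at least one move leads to an L position for the opponent, and L if every move leads to a W.
Every edge goes from a vertex to one that appears earlier in the order 10, 7, 4, 8, 1, 6, 2, 3, 5, 9, so processing vertices in that order labels each vertex after all of its successors.
10: no outgoing edge → L
7: no outgoing edge → L
4: →7(L), so W
8: →7(L), so W
1: →4(W) only, which is W, so L
6: →8(W) only, which is W, so L
2: →6(L), so W
3: →6(L), so W
5: →7(L), so W
9: →10(L), so W
The L vertices are 1, 6, 7, 10; that is 4 in all.

4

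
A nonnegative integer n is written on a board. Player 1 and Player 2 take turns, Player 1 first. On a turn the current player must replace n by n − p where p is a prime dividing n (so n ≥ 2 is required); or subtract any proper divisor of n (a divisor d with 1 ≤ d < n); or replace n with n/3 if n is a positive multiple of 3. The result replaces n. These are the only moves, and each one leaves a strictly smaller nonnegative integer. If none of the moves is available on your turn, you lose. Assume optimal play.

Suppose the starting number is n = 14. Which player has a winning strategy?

Work bottom-up. With no move the player to move loses. Otherwise the position is W if at least one move leads to an L position for the opponent, and L if every move leads to a W.
n=0: no move → L
n=1: no move → L
n=2: →0(L), so W
n=3: →0(L), so W
n=4: →2(W), 3(W) — all W, so L
n=5: →0(L), so W
n=6: →4(L), so W
n=7: →0(L), so W
n=8: →4(L), so W
n=9: →3(W), 6(W), 8(W) — all W, so L
n=10: →9(L), so W
n=11: →0(L), so W
n=12: →4(L), so W
n=13: →0(L), so W
n=14: →7(W), 12(W), 13(W) — all W, so L
The starting position 14 is L: whatever Player 1 does, the opponent receives a W position.

Player 2 wins.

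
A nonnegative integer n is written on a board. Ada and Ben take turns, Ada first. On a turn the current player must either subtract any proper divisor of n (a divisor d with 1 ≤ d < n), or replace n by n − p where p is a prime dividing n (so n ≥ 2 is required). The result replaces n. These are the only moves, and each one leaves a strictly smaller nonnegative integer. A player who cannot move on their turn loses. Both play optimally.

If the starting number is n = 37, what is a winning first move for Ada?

Work bottom-up. With no move the player to move loses. Otherwise the position is W if at least one move leads to an L position for the opponent, and L if every move leads to a W.
n=0: no move → L
n=1: no move → L
n=2: →0(L), so W
n=3: →0(L), so W
n=4: →2(W), 3(W) — all W, so L
n=5: →0(L), so W
n=6: →4(L), so W
n=7: →0(L), so W
n=8: →4(L), so W
n=9: →6(W), 8(W) — all W, so L
n=10: →9(L), so W
n=11: →0(L), so W
n=12: →9(L), so W
n=13: →0(L), so W
n=14: →7(W), 12(W), 13(W) — all W, so L
n=15: →14(L), so W
n=16: →14(L), so W
n=17: →0(L), so W
n=18: →9(L), so W
n=19: →0(L), so W
n=20: →10(W), 15(W), 16(W), 18(W), 19(W) — all W, so L
n=21: →14(L), so W
n=22: →20(L), so W
n=23: →0(L), so W
n=24: →20(L), so W
n=25: →20(L), so W
n=26: →13(W), 24(W), 25(W) — all W, so L
n=27: →26(L), so W
n=28: →14(L), so W
n=29: →0(L), so W
n=30: →20(L), so W
n=31: →0(L), so W
n=32: →16(W), 24(W), 28(W), 30(W), 31(W) — all W, so L
n=33: →32(L), so W
n=34: →32(L), so W
n=35: →28(W), 30(W), 34(W) — all W, so L
n=36: →32(L), so W
n=37: →0(L), so W
From 37, the L positions reachable in one move are: 0.

Move to 0.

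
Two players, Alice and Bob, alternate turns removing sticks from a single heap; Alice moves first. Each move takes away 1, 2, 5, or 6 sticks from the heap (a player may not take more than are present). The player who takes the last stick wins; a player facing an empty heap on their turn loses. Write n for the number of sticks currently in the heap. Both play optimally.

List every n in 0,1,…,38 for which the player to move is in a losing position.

Use the standard recursion: the mover loses at a terminal position; elsewhere, the mover wins exactly when some move hands the opponent an L position.
n=0: no move → L
n=1: can move to 0, which is L ⇒ W
n=2: can move to 0, which is L ⇒ W
n=3: moves to 2(W), 1(W); every one is W ⇒ L
n=4: can move to 3, which is L ⇒ W
n=5: can move to 3, which is L ⇒ W
n=6: can move to 0, which is L ⇒ W
n=7: moves to 6(W), 5(W), 2(W), 1(W); every one is W ⇒ L
n=8: can move to 7, which is L ⇒ W
n=9: can move to 7, which is L ⇒ W
n=10: moves to 9(W), 8(W), 5(W), 4(W); every one is W ⇒ L
n=11: can move to 10, which is L ⇒ W
n=12: can move to 10, which is L ⇒ W
n=13: can move to 7, which is L ⇒ W
n=14: moves to 13(W), 12(W), 9(W), 8(W); every one is W ⇒ L
n=15: can move to 14, which is L ⇒ W
n=16: can move to 14, which is L ⇒ W
n=17: moves to 16(W), 15(W), 12(W), 11(W); every one is W ⇒ L
n=18: can move to 17, which is L ⇒ W
n=19: can move to 17, which is L ⇒ W
n=20: can move to 14, which is L ⇒ W
n=21: moves to 20(W), 19(W), 16(W), 15(W); every one is W ⇒ L
n=22: can move to 21, which is L ⇒ W
n=23: can move to 21, which is L ⇒ W
n=24: moves to 23(W), 22(W), 19(W), 18(W); every one is W ⇒ L
n=25: can move to 24, which is L ⇒ W
n=26: can move to 24, which is L ⇒ W
n=27: can move to 21, which is L ⇒ W
n=28: moves to 27(W), 26(W), 23(W), 22(W); every one is W ⇒ L
n=29: can move to 28, which is L ⇒ W
n=30: can move to 28, which is L ⇒ W
n=31: moves to 30(W), 29(W), 26(W), 25(W); every one is W ⇒ L
n=32: can move to 31, which is L ⇒ W
n=33: can move to 31, which is L ⇒ W
n=34: can move to 28, which is L ⇒ W
n=35: moves to 34(W), 33(W), 30(W), 29(W); every one is W ⇒ L
n=36: can move to 35, which is L ⇒ W
n=37: can move to 35, which is L ⇒ W
n=38: moves to 37(W), 36(W), 33(W), 32(W); every one is W ⇒ L
The losing starting values of n are exactly the entries labelled L in this table (12 of them).

0, 3, 7, 10, 14, 17, 21, 24, 28, 31, 35, 38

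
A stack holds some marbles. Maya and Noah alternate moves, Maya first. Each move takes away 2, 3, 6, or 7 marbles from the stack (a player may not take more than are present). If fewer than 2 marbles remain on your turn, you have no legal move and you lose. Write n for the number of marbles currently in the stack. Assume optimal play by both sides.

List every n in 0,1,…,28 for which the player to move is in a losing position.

0, 1, 5, 9, 10, 14, 18, 19, 23, 27, 28

Positions with no move are L. A position that does have a move is losing for the player to move precisely when every available move leads to a winning position for the opponent. Fill in the labels:
n=0: no move → L
n=1: no move → L
n=2: reaches L-position 0 → W
n=3: reaches L-position 1 → W
n=4: reaches L-position 1 → W
n=5: only reaches 3(W), 2(W), all W → L
n=6: reaches L-position 0 → W
n=7: reaches L-position 5 → W
n=8: reaches L-position 5 → W
n=9: only reaches 7(W), 6(W), 3(W), 2(W), all W → L
n=10: only reaches 8(W), 7(W), 4(W), 3(W), all W → L
n=11: reaches L-position 9 → W
n=12: reaches L-position 10 → W
n=13: reaches L-position 10 → W
n=14: only reaches 12(W), 11(W), 8(W), 7(W), all W → L
n=15: reaches L-position 9 → W
n=16: reaches L-position 14 → W
n=17: reaches L-position 14 → W
n=18: only reaches 16(W), 15(W), 12(W), 11(W), all W → L
n=19: only reaches 17(W), 16(W), 13(W), 12(W), all W → L
n=20: reaches L-position 18 → W
n=21: reaches L-position 19 → W
n=22: reaches L-position 19 → W
n=23: only reaches 21(W), 20(W), 17(W), 16(W), all W → L
n=24: reaches L-position 18 → W
n=25: reaches L-position 23 → W
n=26: reaches L-position 23 → W
n=27: only reaches 25(W), 24(W), 21(W), 20(W), all W → L
n=28: only reaches 26(W), 25(W), 22(W), 21(W), all W → L
The losing starting values of n are exactly the entries labelled L in this table (11 of them).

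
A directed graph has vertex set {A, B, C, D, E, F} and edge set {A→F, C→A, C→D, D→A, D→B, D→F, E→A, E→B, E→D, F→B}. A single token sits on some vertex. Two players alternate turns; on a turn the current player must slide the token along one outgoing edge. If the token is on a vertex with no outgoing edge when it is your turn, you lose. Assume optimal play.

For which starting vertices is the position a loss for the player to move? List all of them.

A, B

Use the standard recursion: the mover loses at a terminal position; elsewhere, the mover wins exactly when some move hands the opponent an L position.
Every edge goes from a vertex to one that appears earlier in the order B, F, A, D, C, E, so processing vertices in that order labels each vertex after all of its successors.
B: no outgoing edge → L
F: reaches L-position B → W
A: only reaches F(W), which is W → L
D: reaches L-position A → W
C: reaches L-position A → W
E: reaches L-position A → W
Reading off the rows marked L gives the requested list; there are 2 such vertices.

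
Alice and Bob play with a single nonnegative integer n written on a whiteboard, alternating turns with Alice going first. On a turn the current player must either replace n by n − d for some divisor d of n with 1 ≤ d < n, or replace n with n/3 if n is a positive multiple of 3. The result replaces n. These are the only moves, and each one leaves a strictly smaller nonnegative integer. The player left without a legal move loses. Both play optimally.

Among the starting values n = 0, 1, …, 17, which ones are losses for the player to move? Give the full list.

0, 1, 4, 7, 9, 11, 13, 15, 17

Label each position W (a win for the player to move) or L (a loss). A position with no legal move is L; any other position is W exactly when some move reaches an L, and L when every move reaches a W.
n=0: no move → L
n=1: no move → L
n=2: W (go to 1, an L position)
n=3: W (go to 1, an L position)
n=4: L (options 2(W), 3(W) are all W)
n=5: W (go to 4, an L position)
n=6: W (go to 4, an L position)
n=7: L (sole option 6(W) is W)
n=8: W (go to 4, an L position)
n=9: L (options 3(W), 6(W), 8(W) are all W)
n=10: W (go to 9, an L position)
n=11: L (sole option 10(W) is W)
n=12: W (go to 4, an L position)
n=13: L (sole option 12(W) is W)
n=14: W (go to 7, an L position)
n=15: L (options 5(W), 10(W), 12(W), 14(W) are all W)
n=16: W (go to 15, an L position)
n=17: L (sole option 16(W) is W)
Reading off the rows marked L gives the requested list; there are 9 such values of n.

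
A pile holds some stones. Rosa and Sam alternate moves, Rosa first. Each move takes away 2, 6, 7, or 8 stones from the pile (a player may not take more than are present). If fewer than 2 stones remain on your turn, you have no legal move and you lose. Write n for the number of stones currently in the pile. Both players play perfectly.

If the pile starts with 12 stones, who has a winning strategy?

Rosa wins.

Label each position W (a win for the player to move) or L (a loss). A position with no legal move is L; any other position is W exactly when some move reaches an L, and L when every move reaches a W.
n=0: no move → L
n=1: no move → L
n=2: reaches L-position 0 → W
n=3: reaches L-position 1 → W
n=4: only reaches 2(W), which is W → L
n=5: only reaches 3(W), which is W → L
n=6: reaches L-position 4 → W
n=7: reaches L-position 5 → W
n=8: reaches L-position 1 → W
n=9: reaches L-position 1 → W
n=10: reaches L-position 4 → W
n=11: reaches L-position 5 → W
n=12: reaches L-position 5 → W
From 12 Rosa can remove 7, leaving 5, reaching an L position.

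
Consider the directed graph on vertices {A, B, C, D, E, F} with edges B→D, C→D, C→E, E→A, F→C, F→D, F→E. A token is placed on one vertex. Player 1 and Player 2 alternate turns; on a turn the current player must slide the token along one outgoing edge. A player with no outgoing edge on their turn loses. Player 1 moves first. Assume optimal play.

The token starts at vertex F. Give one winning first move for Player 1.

Move to D.

Use the standard recursion: the mover loses at a terminal position; elsewhere, the mover wins exactly when some move hands the opponent an L position.
Every edge goes from a vertex to one that appears earlier in the order A, D, E, C, F, B, so processing vertices in that order labels each vertex after all of its successors.
A: no outgoing edge → L
D: no outgoing edge → L
E: reaches L-position A → W
C: reaches L-position D → W
F: reaches L-position D → W
B: reaches L-position D → W
From F, the L positions reachable in one move are: D.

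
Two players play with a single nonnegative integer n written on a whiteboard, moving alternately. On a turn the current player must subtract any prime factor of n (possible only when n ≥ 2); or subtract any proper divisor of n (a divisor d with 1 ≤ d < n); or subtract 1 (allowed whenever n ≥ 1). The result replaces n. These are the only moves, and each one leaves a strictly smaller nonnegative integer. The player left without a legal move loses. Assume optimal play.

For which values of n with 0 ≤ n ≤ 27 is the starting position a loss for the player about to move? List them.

Compute win/loss labels from the base case upward. A position with no move is L. Any other position is W if it can reach an L in one move, else L.
n=0: no move → L
n=1: can move to 0, which is L ⇒ W
n=2: can move to 0, which is L ⇒ W
n=3: can move to 0, which is L ⇒ W
n=4: moves to 2(W), 3(W); every one is W ⇒ L
n=5: can move to 0, which is L ⇒ W
n=6: can move to 4, which is L ⇒ W
n=7: can move to 0, which is L ⇒ W
n=8: can move to 4, which is L ⇒ W
n=9: moves to 6(W), 8(W); every one is W ⇒ L
n=10: can move to 9, which is L ⇒ W
n=11: can move to 0, which is L ⇒ W
n=12: can move to 9, which is L ⇒ W
n=13: can move to 0, which is L ⇒ W
n=14: moves to 7(W), 12(W), 13(W); every one is W ⇒ L
n=15: can move to 14, which is L ⇒ W
n=16: can move to 14, which is L ⇒ W
n=17: can move to 0, which is L ⇒ W
n=18: can move to 9, which is L ⇒ W
n=19: can move to 0, which is L ⇒ W
n=20: moves to 10(W), 15(W), 16(W), 18(W), 19(W); every one is W ⇒ L
n=21: can move to 14, which is L ⇒ W
n=22: can move to 20, which is L ⇒ W
n=23: can move to 0, which is L ⇒ W
n=24: can move to 20, which is L ⇒ W
n=25: can move to 20, which is L ⇒ W
n=26: moves to 13(W), 24(W), 25(W); every one is W ⇒ L
n=27: can move to 26, which is L ⇒ W
The losing starting values of n are exactly the entries labelled L in this table (6 of them).

0, 4, 9, 14, 20, 26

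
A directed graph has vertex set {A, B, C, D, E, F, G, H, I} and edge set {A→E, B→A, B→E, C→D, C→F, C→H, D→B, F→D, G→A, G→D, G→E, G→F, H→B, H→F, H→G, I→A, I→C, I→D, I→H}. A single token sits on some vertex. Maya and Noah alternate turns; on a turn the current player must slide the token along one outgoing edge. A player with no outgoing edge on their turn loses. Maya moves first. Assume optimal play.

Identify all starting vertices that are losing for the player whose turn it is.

D, E, H

Positions with no move are L. A position that does have a move is losing for the player to move precisely when every available move leads to a winning position for the opponent. Fill in the labels:
Every edge goes from a vertex to one that appears earlier in the order E, A, B, D, F, G, H, C, I, so processing vertices in that order labels each vertex after all of its successors.
E: no outgoing edge → L
A: →E(L), so W
B: →E(L), so W
D: →B(W) only, which is W, so L
F: →D(L), so W
G: →D(L), so W
H: →G(W), F(W), B(W) — all W, so L
C: →H(L), so W
I: →H(L), so W
The losing starting vertices are exactly the entries labelled L in this table (3 of them).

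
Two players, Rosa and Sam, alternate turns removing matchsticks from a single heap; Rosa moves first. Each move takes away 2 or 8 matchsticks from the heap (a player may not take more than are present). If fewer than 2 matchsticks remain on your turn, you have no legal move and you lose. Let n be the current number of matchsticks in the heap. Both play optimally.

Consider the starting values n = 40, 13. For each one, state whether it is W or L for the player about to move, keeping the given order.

Build the W/L table. Terminal = L. A non-terminal position is W if it has a move to some L; otherwise it is L.
n=0: no move → L
n=1: no move → L
n=2: reaches L-position 0 → W
n=3: reaches L-position 1 → W
n=4: only reaches 2(W), which is W → L
n=5: only reaches 3(W), which is W → L
n=6: reaches L-position 4 → W
n=7: reaches L-position 5 → W
n=8: reaches L-position 0 → W
n=9: reaches L-position 1 → W
n=10: only reaches 8(W), 2(W), all W → L
n=11: only reaches 9(W), 3(W), all W → L
n=12: reaches L-position 10 → W
n=13: reaches L-position 11 → W
n=14: only reaches 12(W), 6(W), all W → L
n=15: only reaches 13(W), 7(W), all W → L
n=16: reaches L-position 14 → W
n=17: reaches L-position 15 → W
n=18: reaches L-position 10 → W
n=19: reaches L-position 11 → W
n=20: only reaches 18(W), 12(W), all W → L
n=21: only reaches 19(W), 13(W), all W → L
n=22: reaches L-position 20 → W
n=23: reaches L-position 21 → W
n=24: only reaches 22(W), 16(W), all W → L
n=25: only reaches 23(W), 17(W), all W → L
n=26: reaches L-position 24 → W
n=27: reaches L-position 25 → W
n=28: reaches L-position 20 → W
n=29: reaches L-position 21 → W
n=30: only reaches 28(W), 22(W), all W → L
n=31: only reaches 29(W), 23(W), all W → L
n=32: reaches L-position 30 → W
n=33: reaches L-position 31 → W
n=34: only reaches 32(W), 26(W), all W → L
n=35: only reaches 33(W), 27(W), all W → L
n=36: reaches L-position 34 → W
n=37: reaches L-position 35 → W
n=38: reaches L-position 30 → W
n=39: reaches L-position 31 → W
n=40: only reaches 38(W), 32(W), all W → L

40: L, 13: W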